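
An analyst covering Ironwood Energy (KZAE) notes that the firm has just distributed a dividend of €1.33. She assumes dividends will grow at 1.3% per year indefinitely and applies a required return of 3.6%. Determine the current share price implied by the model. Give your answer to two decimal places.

Gordon growth model: P₀ = D₁/(r − g). D₁ = 1.33 × (1 + 0.013) = 1.3473.
P₀ = 1.3473 / (0.036 − 0.013) = 1.3473 / 0.023 = 58.5778

€58.58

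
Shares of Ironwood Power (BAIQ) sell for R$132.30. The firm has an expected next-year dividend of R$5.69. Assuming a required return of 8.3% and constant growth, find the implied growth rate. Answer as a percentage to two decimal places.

From P₀ = D₁/(r − g), the implied growth is g = r − D₁/P₀.
g = 0.083 − 5.69/132.30 = 0.083 − 0.04301 = 0.03999

4.00%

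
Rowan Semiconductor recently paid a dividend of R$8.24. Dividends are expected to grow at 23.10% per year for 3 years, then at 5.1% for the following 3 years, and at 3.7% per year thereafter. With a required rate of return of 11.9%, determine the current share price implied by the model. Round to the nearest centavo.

Three-stage DDM. Project D₁…D_6; terminal Gordon value at t=6 with g = 0.037; discount at r = 0.119.
D_1 = 10.1434
D_2 = 12.4866
D_3 = 15.3710
D_4 = 16.1549
D_5 = 16.9788
D_6 = 17.8447
TV_6 = 18.5050/(0.119−0.037) = 225.6703
P₀ = Σ Dₜ/(1+r)ᵗ + TV_6/(1+r)^6 = 174.0230

R$174.02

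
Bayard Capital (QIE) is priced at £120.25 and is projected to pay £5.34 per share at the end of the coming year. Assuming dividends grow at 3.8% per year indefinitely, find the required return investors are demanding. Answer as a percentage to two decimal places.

8.24%

Rearranging the constant-growth DDM: r = D₁/P₀ + g.
r = 5.3400 / 120.25 + 0.038 = 0.04441 + 0.038 = 0.08241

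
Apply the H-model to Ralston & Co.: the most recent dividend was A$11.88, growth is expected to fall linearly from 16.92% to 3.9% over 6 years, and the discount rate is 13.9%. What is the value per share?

A$169.84

H-model: P₀ = D₀[(1+g_L) + H(g_S−g_L)]/(r−g_L), with H = 6/2 = 3.
P₀ = 11.88 × [(1+0.039) + 3×(0.1692−0.039)] / (0.139−0.039)
   = 11.88 × 1.4296 / 0.1 = 169.8365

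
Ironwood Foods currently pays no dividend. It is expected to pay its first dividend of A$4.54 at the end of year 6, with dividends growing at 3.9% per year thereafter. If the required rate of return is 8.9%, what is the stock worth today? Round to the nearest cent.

Deferred-dividend DDM. At t=5 the remaining stream is a growing perpetuity with first payment D_6 = 4.54.
V_5 = D_6/(r−g) = 4.54/(0.089−0.039) = 90.8000
P₀ = V_5/(1+r)^5 = 90.8000/(1+0.089)^5 = 59.2852

A$59.29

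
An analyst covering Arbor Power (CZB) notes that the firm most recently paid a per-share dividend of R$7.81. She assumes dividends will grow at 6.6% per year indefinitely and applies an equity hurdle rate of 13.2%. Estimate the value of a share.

R$126.14

Gordon growth model: P₀ = D₁/(r − g). D₁ = 7.81 × (1 + 0.066) = 8.3255.
P₀ = 8.3255 / (0.132 − 0.066) = 8.3255 / 0.066 = 126.1433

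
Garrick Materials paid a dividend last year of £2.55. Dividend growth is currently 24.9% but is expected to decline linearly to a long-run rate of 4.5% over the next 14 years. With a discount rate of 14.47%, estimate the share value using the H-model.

H-model: P₀ = D₀[(1+g_L) + H(g_S−g_L)]/(r−g_L), with H = 14/2 = 7.
P₀ = 2.55 × [(1+0.045) + 7×(0.249−0.045)] / (0.1447−0.045)
   = 2.55 × 2.4730 / 0.0997 = 63.2513

£63.25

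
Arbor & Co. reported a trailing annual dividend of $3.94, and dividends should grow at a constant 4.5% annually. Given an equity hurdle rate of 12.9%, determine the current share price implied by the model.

$49.02

Gordon growth model: P₀ = D₁/(r − g). D₁ = 3.94 × (1 + 0.045) = 4.1173.
P₀ = 4.1173 / (0.129 − 0.045) = 4.1173 / 0.084 = 49.0155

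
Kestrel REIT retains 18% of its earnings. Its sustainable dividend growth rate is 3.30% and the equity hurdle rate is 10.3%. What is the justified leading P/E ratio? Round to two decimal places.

11.71

Payout ratio b = 1 − 0.18 = 0.82.
Justified leading P/E = b/(r−g) = 0.82/(0.103−0.033) = 11.7143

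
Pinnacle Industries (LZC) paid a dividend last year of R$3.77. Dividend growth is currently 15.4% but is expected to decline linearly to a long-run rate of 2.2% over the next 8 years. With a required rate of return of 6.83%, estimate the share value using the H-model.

R$126.21

H-model: P₀ = D₀[(1+g_L) + H(g_S−g_L)]/(r−g_L), with H = 8/2 = 4.
P₀ = 3.77 × [(1+0.022) + 4×(0.154−0.022)] / (0.0683−0.022)
   = 3.77 × 1.5500 / 0.0463 = 126.2095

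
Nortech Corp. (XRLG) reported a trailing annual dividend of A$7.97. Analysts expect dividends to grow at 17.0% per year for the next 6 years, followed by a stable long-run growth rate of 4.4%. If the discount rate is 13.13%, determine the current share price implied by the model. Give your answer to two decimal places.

A$170.51

Two-stage DDM. Project D₁…D_6 at 0.17, terminal growth 0.044, discount at r = 0.1313.
D_1 = 9.3249
D_2 = 10.9101
D_3 = 12.7649
D_4 = 14.9349
D_5 = 17.4738
D_6 = 20.4444
Terminal value at t=6: TV = D_7/(r−g) = 21.3439/(0.1313−0.044) = 244.4892
P₀ = 9.3249/(1+0.1313)^1 + 10.9101/(1+0.1313)^2 + 12.7649/(1+0.1313)^3 + 14.9349/(1+0.1313)^4 + 17.4738/(1+0.1313)^5 + 20.4444/(1+0.1313)^6 + 244.4892/(1+0.1313)^6 = 170.5087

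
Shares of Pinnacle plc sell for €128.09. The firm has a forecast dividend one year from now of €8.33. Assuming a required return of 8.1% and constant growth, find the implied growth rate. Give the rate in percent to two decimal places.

1.60%

From P₀ = D₁/(r − g), the implied growth is g = r − D₁/P₀.
g = 0.081 − 8.33/128.09 = 0.081 − 0.06503 = 0.01597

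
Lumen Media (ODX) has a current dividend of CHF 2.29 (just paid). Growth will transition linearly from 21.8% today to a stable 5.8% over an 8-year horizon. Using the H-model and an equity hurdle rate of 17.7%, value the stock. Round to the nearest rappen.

CHF 32.68

H-model: P₀ = D₀[(1+g_L) + H(g_S−g_L)]/(r−g_L), with H = 8/2 = 4.
P₀ = 2.29 × [(1+0.058) + 4×(0.218−0.058)] / (0.177−0.058)
   = 2.29 × 1.6980 / 0.119 = 32.6758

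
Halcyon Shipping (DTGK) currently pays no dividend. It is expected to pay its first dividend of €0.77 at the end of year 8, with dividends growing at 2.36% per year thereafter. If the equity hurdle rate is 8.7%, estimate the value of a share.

Deferred-dividend DDM. At t=7 the remaining stream is a growing perpetuity with first payment D_8 = 0.77.
V_7 = D_8/(r−g) = 0.77/(0.087−0.0236) = 12.1451
P₀ = V_7/(1+r)^7 = 12.1451/(1+0.087)^7 = 6.7732

€6.77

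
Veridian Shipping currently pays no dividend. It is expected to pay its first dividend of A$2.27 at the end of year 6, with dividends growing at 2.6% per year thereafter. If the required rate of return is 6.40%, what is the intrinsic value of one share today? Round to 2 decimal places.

Deferred-dividend DDM. At t=5 the remaining stream is a growing perpetuity with first payment D_6 = 2.27.
V_5 = D_6/(r−g) = 2.27/(0.064−0.026) = 59.7368
P₀ = V_5/(1+r)^5 = 59.7368/(1+0.064)^5 = 43.8061

A$43.81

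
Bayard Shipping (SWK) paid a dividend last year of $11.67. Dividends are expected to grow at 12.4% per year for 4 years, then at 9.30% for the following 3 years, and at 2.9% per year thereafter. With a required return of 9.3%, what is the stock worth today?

$299.08

Three-stage DDM. Project D₁…D_7; terminal Gordon value at t=7 with g = 0.029; discount at r = 0.093.
D_1 = 13.1171
D_2 = 14.7436
D_3 = 16.5718
D_4 = 18.6267
D_5 = 20.3590
D_6 = 22.2524
D_7 = 24.3218
TV_7 = 25.0272/(0.093−0.029) = 391.0497
P₀ = Σ Dₜ/(1+r)ᵗ + TV_7/(1+r)^7 = 299.0804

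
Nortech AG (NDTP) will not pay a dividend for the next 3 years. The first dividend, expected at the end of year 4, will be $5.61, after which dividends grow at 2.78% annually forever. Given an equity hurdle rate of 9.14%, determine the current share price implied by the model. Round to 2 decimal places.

$67.85

Deferred-dividend DDM. At t=3 the remaining stream is a growing perpetuity with first payment D_4 = 5.61.
V_3 = D_4/(r−g) = 5.61/(0.0914−0.0278) = 88.2075
P₀ = V_3/(1+r)^3 = 88.2075/(1+0.0914)^3 = 67.8506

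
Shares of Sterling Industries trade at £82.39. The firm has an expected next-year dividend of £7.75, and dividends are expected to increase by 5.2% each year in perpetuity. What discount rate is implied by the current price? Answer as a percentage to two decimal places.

14.61%

Rearranging the constant-growth DDM: r = D₁/P₀ + g.
r = 7.7500 / 82.39 + 0.052 = 0.09406 + 0.052 = 0.14606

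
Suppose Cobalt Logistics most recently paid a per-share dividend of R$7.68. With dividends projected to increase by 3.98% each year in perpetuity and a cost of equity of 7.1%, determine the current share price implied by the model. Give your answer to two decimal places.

R$255.95

Gordon growth model: P₀ = D₁/(r − g). D₁ = 7.68 × (1 + 0.0398) = 7.9857.
P₀ = 7.9857 / (0.071 − 0.0398) = 7.9857 / 0.0312 = 255.9508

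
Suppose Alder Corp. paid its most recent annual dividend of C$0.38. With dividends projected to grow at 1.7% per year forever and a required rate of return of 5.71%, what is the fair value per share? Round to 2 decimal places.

C$9.64

Gordon growth model: P₀ = D₁/(r − g). D₁ = 0.38 × (1 + 0.017) = 0.3865.
P₀ = 0.3865 / (0.0571 − 0.017) = 0.3865 / 0.0401 = 9.6374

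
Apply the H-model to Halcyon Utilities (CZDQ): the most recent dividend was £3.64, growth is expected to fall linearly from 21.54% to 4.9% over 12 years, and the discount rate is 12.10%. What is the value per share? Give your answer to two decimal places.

H-model: P₀ = D₀[(1+g_L) + H(g_S−g_L)]/(r−g_L), with H = 12/2 = 6.
P₀ = 3.64 × [(1+0.049) + 6×(0.2154−0.049)] / (0.121−0.049)
   = 3.64 × 2.0474 / 0.072 = 103.5074

£103.51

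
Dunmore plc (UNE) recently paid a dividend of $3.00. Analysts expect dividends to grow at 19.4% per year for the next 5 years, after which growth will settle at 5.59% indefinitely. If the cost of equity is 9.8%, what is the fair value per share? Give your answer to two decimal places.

Two-stage DDM. Project D₁…D_5 at 0.194, terminal growth 0.0559, discount at r = 0.098.
D_1 = 3.5820
D_2 = 4.2769
D_3 = 5.1066
D_4 = 6.0973
D_5 = 7.2802
Terminal value at t=5: TV = D_6/(r−g) = 7.6872/(0.098−0.0559) = 182.5928
P₀ = 3.5820/(1+0.098)^1 + 4.2769/(1+0.098)^2 + 5.1066/(1+0.098)^3 + 6.0973/(1+0.098)^4 + 7.2802/(1+0.098)^5 + 182.5928/(1+0.098)^5 = 133.8363

$133.84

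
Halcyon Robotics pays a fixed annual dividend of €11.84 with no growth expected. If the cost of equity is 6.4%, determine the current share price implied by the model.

Zero-growth DDM (perpetuity): P₀ = D/r = 11.84 / 0.064 = 185.0000

€185.00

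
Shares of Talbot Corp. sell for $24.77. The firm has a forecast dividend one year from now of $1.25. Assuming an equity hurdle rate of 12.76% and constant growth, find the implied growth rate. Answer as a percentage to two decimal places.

7.71%

From P₀ = D₁/(r − g), the implied growth is g = r − D₁/P₀.
g = 0.1276 − 1.25/24.77 = 0.1276 − 0.05046 = 0.07714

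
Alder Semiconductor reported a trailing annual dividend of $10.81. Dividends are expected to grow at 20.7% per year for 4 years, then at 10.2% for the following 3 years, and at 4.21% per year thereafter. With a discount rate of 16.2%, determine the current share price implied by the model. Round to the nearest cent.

Three-stage DDM. Project D₁…D_7; terminal Gordon value at t=7 with g = 0.0421; discount at r = 0.162.
D_1 = 13.0477
D_2 = 15.7485
D_3 = 19.0085
D_4 = 22.9432
D_5 = 25.2835
D_6 = 27.8624
D_7 = 30.7043
TV_7 = 31.9970/(0.162−0.0421) = 266.8639
P₀ = Σ Dₜ/(1+r)ᵗ + TV_7/(1+r)^7 = 174.8709

$174.87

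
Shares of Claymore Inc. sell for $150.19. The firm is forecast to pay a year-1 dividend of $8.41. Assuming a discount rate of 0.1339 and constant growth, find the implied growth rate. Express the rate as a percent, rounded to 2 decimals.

7.79%

From P₀ = D₁/(r − g), the implied growth is g = r − D₁/P₀.
g = 0.1339 − 8.41/150.19 = 0.1339 − 0.05600 = 0.07790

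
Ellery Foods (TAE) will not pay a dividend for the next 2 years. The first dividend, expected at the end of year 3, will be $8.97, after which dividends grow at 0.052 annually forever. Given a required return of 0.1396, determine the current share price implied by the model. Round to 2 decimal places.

$78.85

Deferred-dividend DDM. At t=2 the remaining stream is a growing perpetuity with first payment D_3 = 8.97.
V_2 = D_3/(r−g) = 8.97/(0.1396−0.052) = 102.3973
P₀ = V_2/(1+r)^2 = 102.3973/(1+0.1396)^2 = 78.8467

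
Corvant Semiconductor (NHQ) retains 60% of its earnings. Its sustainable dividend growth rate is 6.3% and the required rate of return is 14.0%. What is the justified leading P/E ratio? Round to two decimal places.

Payout ratio b = 1 − 0.60 = 0.40.
Justified leading P/E = b/(r−g) = 0.40/(0.14−0.063) = 5.1948

5.19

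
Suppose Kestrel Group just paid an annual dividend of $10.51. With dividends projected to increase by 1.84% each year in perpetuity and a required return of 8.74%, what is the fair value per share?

Gordon growth model: P₀ = D₁/(r − g). D₁ = 10.51 × (1 + 0.0184) = 10.7034.
P₀ = 10.7034 / (0.0874 − 0.0184) = 10.7034 / 0.069 = 155.1215

$155.12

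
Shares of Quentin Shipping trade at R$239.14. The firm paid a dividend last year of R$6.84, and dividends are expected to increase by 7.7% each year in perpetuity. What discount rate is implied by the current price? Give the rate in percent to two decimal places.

10.78%

Rearranging the constant-growth DDM: r = D₁/P₀ + g.
D₁ = 6.84 × (1 + 0.077) = 7.3667.
r = 7.3667 / 239.14 + 0.077 = 0.03080 + 0.077 = 0.10780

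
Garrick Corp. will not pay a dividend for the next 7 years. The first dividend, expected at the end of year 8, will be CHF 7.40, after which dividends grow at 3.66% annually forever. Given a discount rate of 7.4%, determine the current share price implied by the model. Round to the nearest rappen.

CHF 120.04

Deferred-dividend DDM. At t=7 the remaining stream is a growing perpetuity with first payment D_8 = 7.40.
V_7 = D_8/(r−g) = 7.40/(0.074−0.0366) = 197.8610
P₀ = V_7/(1+r)^7 = 197.8610/(1+0.074)^7 = 120.0412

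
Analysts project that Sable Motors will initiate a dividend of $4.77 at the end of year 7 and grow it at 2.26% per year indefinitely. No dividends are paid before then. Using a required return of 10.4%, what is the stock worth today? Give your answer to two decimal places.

$32.37

Deferred-dividend DDM. At t=6 the remaining stream is a growing perpetuity with first payment D_7 = 4.77.
V_6 = D_7/(r−g) = 4.77/(0.104−0.0226) = 58.5995
P₀ = V_6/(1+r)^6 = 58.5995/(1+0.104)^6 = 32.3653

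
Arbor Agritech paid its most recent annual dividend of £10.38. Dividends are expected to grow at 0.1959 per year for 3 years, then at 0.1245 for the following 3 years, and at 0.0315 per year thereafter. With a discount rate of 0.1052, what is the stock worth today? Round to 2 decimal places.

£271.26

Three-stage DDM. Project D₁…D_6; terminal Gordon value at t=6 with g = 0.0315; discount at r = 0.1052.
D_1 = 12.4134
D_2 = 14.8452
D_3 = 17.7534
D_4 = 19.9637
D_5 = 22.4492
D_6 = 25.2441
TV_6 = 26.0393/(0.1052−0.0315) = 353.3150
P₀ = Σ Dₜ/(1+r)ᵗ + TV_6/(1+r)^6 = 271.2563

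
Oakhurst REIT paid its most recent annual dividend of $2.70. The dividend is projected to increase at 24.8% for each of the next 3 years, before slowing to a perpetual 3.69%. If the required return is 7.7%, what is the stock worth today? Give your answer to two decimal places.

$119.59

Two-stage DDM. Project D₁…D_3 at 0.248, terminal growth 0.0369, discount at r = 0.077.
D_1 = 3.3696
D_2 = 4.2053
D_3 = 5.2482
Terminal value at t=3: TV = D_4/(r−g) = 5.4418/(0.077−0.0369) = 135.7063
P₀ = 3.3696/(1+0.077)^1 + 4.2053/(1+0.077)^2 + 5.2482/(1+0.077)^3 + 135.7063/(1+0.077)^3 = 119.5860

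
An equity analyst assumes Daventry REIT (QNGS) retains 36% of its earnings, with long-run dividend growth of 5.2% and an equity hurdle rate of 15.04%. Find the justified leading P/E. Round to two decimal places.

6.50

Payout ratio b = 1 − 0.36 = 0.64.
Justified leading P/E = b/(r−g) = 0.64/(0.1504−0.052) = 6.5041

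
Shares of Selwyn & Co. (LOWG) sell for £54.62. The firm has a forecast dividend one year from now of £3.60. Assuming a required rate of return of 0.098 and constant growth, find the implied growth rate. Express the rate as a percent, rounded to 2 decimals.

3.21%

From P₀ = D₁/(r − g), the implied growth is g = r − D₁/P₀.
g = 0.098 − 3.60/54.62 = 0.098 − 0.06591 = 0.03209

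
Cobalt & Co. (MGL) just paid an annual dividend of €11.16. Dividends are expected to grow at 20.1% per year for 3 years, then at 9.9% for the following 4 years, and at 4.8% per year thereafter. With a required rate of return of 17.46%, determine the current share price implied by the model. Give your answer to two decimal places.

€151.21

Three-stage DDM. Project D₁…D_7; terminal Gordon value at t=7 with g = 0.048; discount at r = 0.1746.
D_1 = 13.4032
D_2 = 16.0972
D_3 = 19.3327
D_4 = 21.2467
D_5 = 23.3501
D_6 = 25.6618
D_7 = 28.2023
TV_7 = 29.5560/(0.1746−0.048) = 233.4595
P₀ = Σ Dₜ/(1+r)ᵗ + TV_7/(1+r)^7 = 151.2062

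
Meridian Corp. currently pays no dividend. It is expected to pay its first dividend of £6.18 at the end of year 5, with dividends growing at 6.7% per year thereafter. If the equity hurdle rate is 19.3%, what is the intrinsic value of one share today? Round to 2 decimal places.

Deferred-dividend DDM. At t=4 the remaining stream is a growing perpetuity with first payment D_5 = 6.18.
V_4 = D_5/(r−g) = 6.18/(0.193−0.067) = 49.0476
P₀ = V_4/(1+r)^4 = 49.0476/(1+0.193)^4 = 24.2134

£24.21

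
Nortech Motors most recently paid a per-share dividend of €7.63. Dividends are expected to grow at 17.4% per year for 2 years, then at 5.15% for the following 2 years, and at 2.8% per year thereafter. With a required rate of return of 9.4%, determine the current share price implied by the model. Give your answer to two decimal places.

Three-stage DDM. Project D₁…D_4; terminal Gordon value at t=4 with g = 0.028; discount at r = 0.094.
D_1 = 8.9576
D_2 = 10.5162
D_3 = 11.0578
D_4 = 11.6273
TV_4 = 11.9529/(0.094−0.028) = 181.1042
P₀ = Σ Dₜ/(1+r)ᵗ + TV_4/(1+r)^4 = 159.9699

€159.97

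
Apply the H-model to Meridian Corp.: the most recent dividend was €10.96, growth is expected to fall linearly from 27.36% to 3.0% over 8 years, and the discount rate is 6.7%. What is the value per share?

€593.74

H-model: P₀ = D₀[(1+g_L) + H(g_S−g_L)]/(r−g_L), with H = 8/2 = 4.
P₀ = 10.96 × [(1+0.03) + 4×(0.2736−0.03)] / (0.067−0.03)
   = 10.96 × 2.0044 / 0.037 = 593.7358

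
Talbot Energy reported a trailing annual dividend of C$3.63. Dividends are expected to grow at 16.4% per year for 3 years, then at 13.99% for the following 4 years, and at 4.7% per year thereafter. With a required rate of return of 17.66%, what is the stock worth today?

C$48.67

Three-stage DDM. Project D₁…D_7; terminal Gordon value at t=7 with g = 0.047; discount at r = 0.1766.
D_1 = 4.2253
D_2 = 4.9183
D_3 = 5.7249
D_4 = 6.5258
D_5 = 7.4387
D_6 = 8.4794
D_7 = 9.6657
TV_7 = 10.1200/(0.1766−0.047) = 78.0862
P₀ = Σ Dₜ/(1+r)ᵗ + TV_7/(1+r)^7 = 48.6677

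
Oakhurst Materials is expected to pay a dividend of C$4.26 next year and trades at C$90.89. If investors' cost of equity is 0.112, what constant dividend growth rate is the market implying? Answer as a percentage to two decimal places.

From P₀ = D₁/(r − g), the implied growth is g = r − D₁/P₀.
g = 0.112 − 4.26/90.89 = 0.112 − 0.04687 = 0.06513

6.51%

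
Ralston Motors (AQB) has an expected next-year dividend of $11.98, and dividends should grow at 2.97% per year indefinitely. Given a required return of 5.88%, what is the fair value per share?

Gordon growth model: P₀ = D₁/(r − g), with D₁ = 11.98 given directly.
P₀ = 11.9800 / (0.0588 − 0.0297) = 11.9800 / 0.0291 = 411.6838

$411.68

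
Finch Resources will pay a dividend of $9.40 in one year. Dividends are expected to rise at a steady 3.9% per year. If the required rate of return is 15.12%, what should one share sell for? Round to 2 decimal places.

Gordon growth model: P₀ = D₁/(r − g), with D₁ = 9.40 given directly.
P₀ = 9.4000 / (0.1512 − 0.039) = 9.4000 / 0.1122 = 83.7790

$83.78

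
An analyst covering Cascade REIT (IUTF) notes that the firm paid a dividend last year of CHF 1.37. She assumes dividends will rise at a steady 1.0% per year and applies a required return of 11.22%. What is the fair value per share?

CHF 13.54

Gordon growth model: P₀ = D₁/(r − g). D₁ = 1.37 × (1 + 0.01) = 1.3837.
P₀ = 1.3837 / (0.1122 − 0.01) = 1.3837 / 0.1022 = 13.5391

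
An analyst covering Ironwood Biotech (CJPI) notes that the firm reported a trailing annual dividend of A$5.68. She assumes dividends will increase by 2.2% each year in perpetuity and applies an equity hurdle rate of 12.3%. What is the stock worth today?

A$57.47

Gordon growth model: P₀ = D₁/(r − g). D₁ = 5.68 × (1 + 0.022) = 5.8050.
P₀ = 5.8050 / (0.123 − 0.022) = 5.8050 / 0.101 = 57.4749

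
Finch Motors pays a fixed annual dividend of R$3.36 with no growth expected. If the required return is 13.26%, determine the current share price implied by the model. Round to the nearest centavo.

Zero-growth DDM (perpetuity): P₀ = D/r = 3.36 / 0.1326 = 25.3394

R$25.34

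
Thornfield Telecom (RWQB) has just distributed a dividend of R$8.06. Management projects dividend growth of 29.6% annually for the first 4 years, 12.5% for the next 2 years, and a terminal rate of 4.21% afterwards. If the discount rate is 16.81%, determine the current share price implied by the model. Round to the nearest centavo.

R$158.87

Three-stage DDM. Project D₁…D_6; terminal Gordon value at t=6 with g = 0.0421; discount at r = 0.1681.
D_1 = 10.4458
D_2 = 13.5377
D_3 = 17.5449
D_4 = 22.7381
D_5 = 25.5804
D_6 = 28.7780
TV_6 = 29.9895/(0.1681−0.0421) = 238.0120
P₀ = Σ Dₜ/(1+r)ᵗ + TV_6/(1+r)^6 = 158.8725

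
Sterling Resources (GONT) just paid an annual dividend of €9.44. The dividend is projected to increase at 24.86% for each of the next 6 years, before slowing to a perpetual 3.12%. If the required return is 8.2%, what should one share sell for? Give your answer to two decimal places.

€548.83

Two-stage DDM. Project D₁…D_6 at 0.2486, terminal growth 0.0312, discount at r = 0.082.
D_1 = 11.7868
D_2 = 14.7170
D_3 = 18.3756
D_4 = 22.9438
D_5 = 28.6476
D_6 = 35.7694
Terminal value at t=6: TV = D_7/(r−g) = 36.8854/(0.082−0.0312) = 726.0912
P₀ = 11.7868/(1+0.082)^1 + 14.7170/(1+0.082)^2 + 18.3756/(1+0.082)^3 + 22.9438/(1+0.082)^4 + 28.6476/(1+0.082)^5 + 35.7694/(1+0.082)^6 + 726.0912/(1+0.082)^6 = 548.8297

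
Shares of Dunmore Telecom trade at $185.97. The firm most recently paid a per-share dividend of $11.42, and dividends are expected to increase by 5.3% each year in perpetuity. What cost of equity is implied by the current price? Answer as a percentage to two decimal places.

11.77%

Rearranging the constant-growth DDM: r = D₁/P₀ + g.
D₁ = 11.42 × (1 + 0.053) = 12.0253.
r = 12.0253 / 185.97 + 0.053 = 0.06466 + 0.053 = 0.11766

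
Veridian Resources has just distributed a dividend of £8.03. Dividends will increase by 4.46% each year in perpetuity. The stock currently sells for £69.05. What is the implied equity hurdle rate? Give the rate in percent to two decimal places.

Rearranging the constant-growth DDM: r = D₁/P₀ + g.
D₁ = 8.03 × (1 + 0.0446) = 8.3881.
r = 8.3881 / 69.05 + 0.0446 = 0.12148 + 0.0446 = 0.16608

16.61%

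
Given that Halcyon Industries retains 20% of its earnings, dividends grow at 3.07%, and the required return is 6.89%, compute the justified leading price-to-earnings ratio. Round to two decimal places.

Payout ratio b = 1 − 0.20 = 0.80.
Justified leading P/E = b/(r−g) = 0.80/(0.0689−0.0307) = 20.9424

20.94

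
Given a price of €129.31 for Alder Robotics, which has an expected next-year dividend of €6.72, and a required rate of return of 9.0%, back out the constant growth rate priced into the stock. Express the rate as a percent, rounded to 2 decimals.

3.80%

From P₀ = D₁/(r − g), the implied growth is g = r − D₁/P₀.
g = 0.09 − 6.72/129.31 = 0.09 − 0.05197 = 0.03803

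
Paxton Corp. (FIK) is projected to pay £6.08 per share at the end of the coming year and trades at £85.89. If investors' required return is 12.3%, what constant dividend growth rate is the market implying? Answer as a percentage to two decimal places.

From P₀ = D₁/(r − g), the implied growth is g = r − D₁/P₀.
g = 0.123 − 6.08/85.89 = 0.123 − 0.07079 = 0.05221

5.22%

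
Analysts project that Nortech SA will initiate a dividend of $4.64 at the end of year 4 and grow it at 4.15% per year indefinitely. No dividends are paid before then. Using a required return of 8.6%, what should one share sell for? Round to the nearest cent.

$81.41

Deferred-dividend DDM. At t=3 the remaining stream is a growing perpetuity with first payment D_4 = 4.64.
V_3 = D_4/(r−g) = 4.64/(0.086−0.0415) = 104.2697
P₀ = V_3/(1+r)^3 = 104.2697/(1+0.086)^3 = 81.4083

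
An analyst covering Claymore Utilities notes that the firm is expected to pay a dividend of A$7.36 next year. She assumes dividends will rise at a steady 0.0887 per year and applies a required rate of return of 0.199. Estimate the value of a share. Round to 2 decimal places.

A$66.73

Gordon growth model: P₀ = D₁/(r − g), with D₁ = 7.36 given directly.
P₀ = 7.3600 / (0.199 − 0.0887) = 7.3600 / 0.1103 = 66.7271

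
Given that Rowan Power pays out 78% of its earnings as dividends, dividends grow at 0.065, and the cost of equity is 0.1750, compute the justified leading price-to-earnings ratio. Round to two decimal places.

Justified leading P/E = b/(r−g) = 0.78/(0.175−0.065) = 7.0909

7.09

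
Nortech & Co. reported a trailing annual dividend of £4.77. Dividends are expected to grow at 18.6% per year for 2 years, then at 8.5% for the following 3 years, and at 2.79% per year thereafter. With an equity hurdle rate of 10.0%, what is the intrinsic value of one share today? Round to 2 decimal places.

£102.74

Three-stage DDM. Project D₁…D_5; terminal Gordon value at t=5 with g = 0.0279; discount at r = 0.1.
D_1 = 5.6572
D_2 = 6.7095
D_3 = 7.2798
D_4 = 7.8985
D_5 = 8.5699
TV_5 = 8.8090/(0.1−0.0279) = 122.1779
P₀ = Σ Dₜ/(1+r)ᵗ + TV_5/(1+r)^5 = 102.7362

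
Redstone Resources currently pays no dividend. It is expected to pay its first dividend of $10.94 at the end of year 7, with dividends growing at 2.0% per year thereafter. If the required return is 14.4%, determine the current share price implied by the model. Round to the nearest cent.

$39.36

Deferred-dividend DDM. At t=6 the remaining stream is a growing perpetuity with first payment D_7 = 10.94.
V_6 = D_7/(r−g) = 10.94/(0.144−0.02) = 88.2258
P₀ = V_6/(1+r)^6 = 88.2258/(1+0.144)^6 = 39.3586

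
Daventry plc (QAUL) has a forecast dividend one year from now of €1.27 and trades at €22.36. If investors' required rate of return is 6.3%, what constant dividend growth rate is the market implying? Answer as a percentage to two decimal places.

0.62%

From P₀ = D₁/(r − g), the implied growth is g = r − D₁/P₀.
g = 0.063 − 1.27/22.36 = 0.063 − 0.05680 = 0.00620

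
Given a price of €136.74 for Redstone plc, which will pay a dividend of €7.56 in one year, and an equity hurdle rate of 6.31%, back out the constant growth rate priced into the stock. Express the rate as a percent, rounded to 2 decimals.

0.78%

From P₀ = D₁/(r − g), the implied growth is g = r − D₁/P₀.
g = 0.0631 − 7.56/136.74 = 0.0631 − 0.05529 = 0.00781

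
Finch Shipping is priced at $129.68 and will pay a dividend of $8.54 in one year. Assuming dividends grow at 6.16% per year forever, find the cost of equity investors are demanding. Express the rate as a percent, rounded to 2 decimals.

12.75%

Rearranging the constant-growth DDM: r = D₁/P₀ + g.
r = 8.5400 / 129.68 + 0.0616 = 0.06585 + 0.0616 = 0.12745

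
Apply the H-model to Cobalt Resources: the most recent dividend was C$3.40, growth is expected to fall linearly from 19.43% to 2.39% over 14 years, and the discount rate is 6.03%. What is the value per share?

H-model: P₀ = D₀[(1+g_L) + H(g_S−g_L)]/(r−g_L), with H = 14/2 = 7.
P₀ = 3.40 × [(1+0.0239) + 7×(0.1943−0.0239)] / (0.0603−0.0239)
   = 3.40 × 2.2167 / 0.0364 = 207.0544

C$207.05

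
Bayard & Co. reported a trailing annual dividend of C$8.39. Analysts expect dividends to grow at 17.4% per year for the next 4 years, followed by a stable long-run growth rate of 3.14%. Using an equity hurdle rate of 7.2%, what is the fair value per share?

C$348.93

Two-stage DDM. Project D₁…D_4 at 0.174, terminal growth 0.0314, discount at r = 0.072.
D_1 = 9.8499
D_2 = 11.5637
D_3 = 13.5758
D_4 = 15.9380
Terminal value at t=4: TV = D_5/(r−g) = 16.4385/(0.072−0.0314) = 404.8885
P₀ = 9.8499/(1+0.072)^1 + 11.5637/(1+0.072)^2 + 13.5758/(1+0.072)^3 + 15.9380/(1+0.072)^4 + 404.8885/(1+0.072)^4 = 348.9282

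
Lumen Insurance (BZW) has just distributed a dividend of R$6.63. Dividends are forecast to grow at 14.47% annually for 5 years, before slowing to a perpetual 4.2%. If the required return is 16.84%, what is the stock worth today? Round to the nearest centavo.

R$80.52

Two-stage DDM. Project D₁…D_5 at 0.1447, terminal growth 0.042, discount at r = 0.1684.
D_1 = 7.5894
D_2 = 8.6875
D_3 = 9.9446
D_4 = 11.3836
D_5 = 13.0308
Terminal value at t=5: TV = D_6/(r−g) = 13.5781/(0.1684−0.042) = 107.4218
P₀ = 7.5894/(1+0.1684)^1 + 8.6875/(1+0.1684)^2 + 9.9446/(1+0.1684)^3 + 11.3836/(1+0.1684)^4 + 13.0308/(1+0.1684)^5 + 107.4218/(1+0.1684)^5 = 80.5192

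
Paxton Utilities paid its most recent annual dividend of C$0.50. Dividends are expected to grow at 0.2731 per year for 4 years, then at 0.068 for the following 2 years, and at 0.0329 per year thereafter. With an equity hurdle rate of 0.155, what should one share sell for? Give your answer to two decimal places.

Three-stage DDM. Project D₁…D_6; terminal Gordon value at t=6 with g = 0.0329; discount at r = 0.155.
D_1 = 0.6365
D_2 = 0.8104
D_3 = 1.0317
D_4 = 1.3135
D_5 = 1.4028
D_6 = 1.4982
TV_6 = 1.5475/(0.155−0.0329) = 12.6738
P₀ = Σ Dₜ/(1+r)ᵗ + TV_6/(1+r)^6 = 9.2182

C$9.22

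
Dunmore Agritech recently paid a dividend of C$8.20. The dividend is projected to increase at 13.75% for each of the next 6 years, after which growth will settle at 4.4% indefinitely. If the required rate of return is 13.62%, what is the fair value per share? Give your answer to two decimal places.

C$142.89

Two-stage DDM. Project D₁…D_6 at 0.1375, terminal growth 0.044, discount at r = 0.1362.
D_1 = 9.3275
D_2 = 10.6100
D_3 = 12.0689
D_4 = 13.7284
D_5 = 15.6160
D_6 = 17.7632
Terminal value at t=6: TV = D_7/(r−g) = 18.5448/(0.1362−0.044) = 201.1370
P₀ = 9.3275/(1+0.1362)^1 + 10.6100/(1+0.1362)^2 + 12.0689/(1+0.1362)^3 + 13.7284/(1+0.1362)^4 + 15.6160/(1+0.1362)^5 + 17.7632/(1+0.1362)^6 + 201.1370/(1+0.1362)^6 = 142.8870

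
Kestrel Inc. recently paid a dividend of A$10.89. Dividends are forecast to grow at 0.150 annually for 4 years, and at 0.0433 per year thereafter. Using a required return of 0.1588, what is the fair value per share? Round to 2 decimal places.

Two-stage DDM. Project D₁…D_4 at 0.15, terminal growth 0.0433, discount at r = 0.1588.
D_1 = 12.5235
D_2 = 14.4020
D_3 = 16.5623
D_4 = 19.0467
Terminal value at t=4: TV = D_5/(r−g) = 19.8714/(0.1588−0.0433) = 172.0467
P₀ = 12.5235/(1+0.1588)^1 + 14.4020/(1+0.1588)^2 + 16.5623/(1+0.1588)^3 + 19.0467/(1+0.1588)^4 + 172.0467/(1+0.1588)^4 = 138.1534

A$138.15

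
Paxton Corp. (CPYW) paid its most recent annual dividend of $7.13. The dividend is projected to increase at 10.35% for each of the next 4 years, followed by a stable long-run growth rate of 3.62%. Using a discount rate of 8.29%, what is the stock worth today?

$200.49

Two-stage DDM. Project D₁…D_4 at 0.1035, terminal growth 0.0362, discount at r = 0.0829.
D_1 = 7.8680
D_2 = 8.6823
D_3 = 9.5809
D_4 = 10.5725
Terminal value at t=4: TV = D_5/(r−g) = 10.9553/(0.0829−0.0362) = 234.5879
P₀ = 7.8680/(1+0.0829)^1 + 8.6823/(1+0.0829)^2 + 9.5809/(1+0.0829)^3 + 10.5725/(1+0.0829)^4 + 234.5879/(1+0.0829)^4 = 200.4918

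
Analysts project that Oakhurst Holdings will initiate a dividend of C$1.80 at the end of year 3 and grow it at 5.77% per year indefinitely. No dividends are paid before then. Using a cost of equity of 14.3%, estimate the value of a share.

Deferred-dividend DDM. At t=2 the remaining stream is a growing perpetuity with first payment D_3 = 1.80.
V_2 = D_3/(r−g) = 1.80/(0.143−0.0577) = 21.1020
P₀ = V_2/(1+r)^2 = 21.1020/(1+0.143)^2 = 16.1522

C$16.15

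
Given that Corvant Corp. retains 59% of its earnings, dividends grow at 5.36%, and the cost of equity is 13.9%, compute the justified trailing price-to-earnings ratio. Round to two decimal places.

5.06

Payout ratio b = 1 − 0.59 = 0.41.
Justified trailing P/E = b(1+g)/(r−g) = 0.41×(1+0.0536)/(0.139−0.0536) = 5.0583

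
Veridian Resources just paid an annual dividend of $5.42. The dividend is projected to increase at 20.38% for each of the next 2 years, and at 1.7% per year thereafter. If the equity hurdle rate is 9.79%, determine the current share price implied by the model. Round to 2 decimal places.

$94.37

Two-stage DDM. Project D₁…D_2 at 0.2038, terminal growth 0.017, discount at r = 0.0979.
D_1 = 6.5246
D_2 = 7.8543
Terminal value at t=2: TV = D_3/(r−g) = 7.9878/(0.0979−0.017) = 98.7371
P₀ = 6.5246/(1+0.0979)^1 + 7.8543/(1+0.0979)^2 + 98.7371/(1+0.0979)^2 = 94.3722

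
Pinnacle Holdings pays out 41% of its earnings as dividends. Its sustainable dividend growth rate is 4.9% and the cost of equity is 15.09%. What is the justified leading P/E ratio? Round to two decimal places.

Justified leading P/E = b/(r−g) = 0.41/(0.1509−0.049) = 4.0236

4.02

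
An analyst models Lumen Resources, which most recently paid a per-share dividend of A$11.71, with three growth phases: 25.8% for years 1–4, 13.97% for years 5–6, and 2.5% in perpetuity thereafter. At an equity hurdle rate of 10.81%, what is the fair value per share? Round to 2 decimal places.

A$359.37

Three-stage DDM. Project D₁…D_6; terminal Gordon value at t=6 with g = 0.025; discount at r = 0.1081.
D_1 = 14.7312
D_2 = 18.5318
D_3 = 23.3130
D_4 = 29.3278
D_5 = 33.4249
D_6 = 38.0943
TV_6 = 39.0467/(0.1081−0.025) = 469.8761
P₀ = Σ Dₜ/(1+r)ᵗ + TV_6/(1+r)^6 = 359.3671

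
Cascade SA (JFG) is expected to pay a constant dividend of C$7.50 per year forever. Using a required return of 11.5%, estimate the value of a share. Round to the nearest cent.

Zero-growth DDM (perpetuity): P₀ = D/r = 7.50 / 0.115 = 65.2174

C$65.22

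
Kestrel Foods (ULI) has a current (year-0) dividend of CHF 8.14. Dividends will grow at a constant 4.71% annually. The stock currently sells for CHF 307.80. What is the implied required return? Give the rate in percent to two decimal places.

Rearranging the constant-growth DDM: r = D₁/P₀ + g.
D₁ = 8.14 × (1 + 0.0471) = 8.5234.
r = 8.5234 / 307.80 + 0.0471 = 0.02769 + 0.0471 = 0.07479

7.48%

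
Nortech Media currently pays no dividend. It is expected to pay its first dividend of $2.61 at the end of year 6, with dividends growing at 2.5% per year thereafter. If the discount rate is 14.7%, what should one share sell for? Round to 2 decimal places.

$10.78

Deferred-dividend DDM. At t=5 the remaining stream is a growing perpetuity with first payment D_6 = 2.61.
V_5 = D_6/(r−g) = 2.61/(0.147−0.025) = 21.3934
P₀ = V_5/(1+r)^5 = 21.3934/(1+0.147)^5 = 10.7761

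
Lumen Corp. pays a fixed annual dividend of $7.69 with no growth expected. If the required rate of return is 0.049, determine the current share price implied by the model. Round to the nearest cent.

Zero-growth DDM (perpetuity): P₀ = D/r = 7.69 / 0.049 = 156.9388

$156.94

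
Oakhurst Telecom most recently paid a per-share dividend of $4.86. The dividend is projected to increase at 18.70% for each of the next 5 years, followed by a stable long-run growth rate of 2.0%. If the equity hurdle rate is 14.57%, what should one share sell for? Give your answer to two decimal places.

$74.13

Two-stage DDM. Project D₁…D_5 at 0.187, terminal growth 0.02, discount at r = 0.1457.
D_1 = 5.7688
D_2 = 6.8476
D_3 = 8.1281
D_4 = 9.6480
D_5 = 11.4522
Terminal value at t=5: TV = D_6/(r−g) = 11.6813/(0.1457−0.02) = 92.9297
P₀ = 5.7688/(1+0.1457)^1 + 6.8476/(1+0.1457)^2 + 8.1281/(1+0.1457)^3 + 9.6480/(1+0.1457)^4 + 11.4522/(1+0.1457)^5 + 92.9297/(1+0.1457)^5 = 74.1337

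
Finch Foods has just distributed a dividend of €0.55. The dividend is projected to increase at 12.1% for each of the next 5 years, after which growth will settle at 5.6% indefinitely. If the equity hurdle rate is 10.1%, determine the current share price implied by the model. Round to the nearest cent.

€17.03

Two-stage DDM. Project D₁…D_5 at 0.121, terminal growth 0.056, discount at r = 0.101.
D_1 = 0.6166
D_2 = 0.6912
D_3 = 0.7748
D_4 = 0.8685
D_5 = 0.9736
Terminal value at t=5: TV = D_6/(r−g) = 1.0281/(0.101−0.056) = 22.8477
P₀ = 0.6166/(1+0.101)^1 + 0.6912/(1+0.101)^2 + 0.7748/(1+0.101)^3 + 0.8685/(1+0.101)^4 + 0.9736/(1+0.101)^5 + 22.8477/(1+0.101)^5 = 17.0258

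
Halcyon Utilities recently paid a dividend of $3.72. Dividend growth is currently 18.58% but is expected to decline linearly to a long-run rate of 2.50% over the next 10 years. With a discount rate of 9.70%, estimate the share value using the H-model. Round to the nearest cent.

H-model: P₀ = D₀[(1+g_L) + H(g_S−g_L)]/(r−g_L), with H = 10/2 = 5.
P₀ = 3.72 × [(1+0.025) + 5×(0.1858−0.025)] / (0.097−0.025)
   = 3.72 × 1.8290 / 0.072 = 94.4983

$94.50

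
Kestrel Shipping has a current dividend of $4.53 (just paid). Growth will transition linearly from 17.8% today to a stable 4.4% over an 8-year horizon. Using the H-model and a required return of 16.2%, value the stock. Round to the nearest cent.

$60.66

H-model: P₀ = D₀[(1+g_L) + H(g_S−g_L)]/(r−g_L), with H = 8/2 = 4.
P₀ = 4.53 × [(1+0.044) + 4×(0.178−0.044)] / (0.162−0.044)
   = 4.53 × 1.5800 / 0.118 = 60.6559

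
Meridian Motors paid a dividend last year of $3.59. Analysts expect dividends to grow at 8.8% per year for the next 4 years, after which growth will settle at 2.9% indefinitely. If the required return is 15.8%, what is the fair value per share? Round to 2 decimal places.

Two-stage DDM. Project D₁…D_4 at 0.088, terminal growth 0.029, discount at r = 0.158.
D_1 = 3.9059
D_2 = 4.2496
D_3 = 4.6236
D_4 = 5.0305
Terminal value at t=4: TV = D_5/(r−g) = 5.1764/(0.158−0.029) = 40.1269
P₀ = 3.9059/(1+0.158)^1 + 4.2496/(1+0.158)^2 + 4.6236/(1+0.158)^3 + 5.0305/(1+0.158)^4 + 40.1269/(1+0.158)^4 = 34.6324

$34.63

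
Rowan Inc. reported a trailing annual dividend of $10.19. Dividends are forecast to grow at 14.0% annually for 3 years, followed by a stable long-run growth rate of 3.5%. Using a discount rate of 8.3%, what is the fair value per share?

Two-stage DDM. Project D₁…D_3 at 0.14, terminal growth 0.035, discount at r = 0.083.
D_1 = 11.6166
D_2 = 13.2429
D_3 = 15.0969
Terminal value at t=3: TV = D_4/(r−g) = 15.6253/(0.083−0.035) = 325.5276
P₀ = 11.6166/(1+0.083)^1 + 13.2429/(1+0.083)^2 + 15.0969/(1+0.083)^3 + 325.5276/(1+0.083)^3 = 290.1751

$290.18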